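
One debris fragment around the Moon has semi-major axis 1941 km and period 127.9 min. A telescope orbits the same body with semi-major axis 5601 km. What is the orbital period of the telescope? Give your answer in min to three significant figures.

Kepler's third law: T² ∝ a³, so T₂ = T₁ (a₂/a₁)^(3/2).
a₂/a₁ = 2.886, (a₂/a₁)^(3/2) = 4.902.
T₂ = 127.9 × 4.902 = 626.9 min.

T₂ ≈ 627 min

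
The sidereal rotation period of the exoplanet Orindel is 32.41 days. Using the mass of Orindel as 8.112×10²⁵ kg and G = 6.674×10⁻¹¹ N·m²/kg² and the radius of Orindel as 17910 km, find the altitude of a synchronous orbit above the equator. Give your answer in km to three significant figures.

μ = GM = 6.674×10⁻¹¹ × 8.112×10²⁵ = 5.414×10¹⁵ m³/s².
T = 32.41 days = 2.800×10⁶ s.
A synchronous orbit has period T, so by Kepler's third law a = (μT²/4π²)^(1/3).
μT²/4π² = 5.414×10¹⁵ × (2.800×10⁶)² / 39.48 = 1.075×10²⁷ m³.
a = 1.025×10⁹ m = 1.0245×10⁶ km.
Altitude h = a − R = 1.0245×10⁶ − 17910 = 1.0066×10⁶ km.

h_sync ≈ 1.01×10⁶ km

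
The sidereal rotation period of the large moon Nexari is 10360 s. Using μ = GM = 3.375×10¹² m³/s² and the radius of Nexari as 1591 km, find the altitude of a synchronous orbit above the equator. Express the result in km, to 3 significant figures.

h_sync ≈ 503 km

A synchronous orbit has period T, so by Kepler's third law a = (μT²/4π²)^(1/3).
μT²/4π² = 3.375×10¹² × (1.036×10⁴)² / 39.48 = 9.176×10¹⁸ m³.
a = 2.094×10⁶ m = 2093.5 km.
Altitude h = a − R = 2093.5 − 1591 = 502.52 km.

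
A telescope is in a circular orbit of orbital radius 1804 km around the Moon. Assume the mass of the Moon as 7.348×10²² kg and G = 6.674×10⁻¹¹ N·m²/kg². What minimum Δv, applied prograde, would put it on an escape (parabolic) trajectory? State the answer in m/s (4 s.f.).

μ = GM = 6.674×10⁻¹¹ × 7.348×10²² = 4.904×10¹² m³/s².
r = 1804 km = 1.804×10⁶ m.
Circular speed v_c = √(μ/r) = 1649 m/s.
Escape speed v_esc = √(2μ/r) = √2 × v_c = 2332 m/s.
Δv = v_esc − v_c = 682.9 m/s.

Δv ≈ 682.9 m/s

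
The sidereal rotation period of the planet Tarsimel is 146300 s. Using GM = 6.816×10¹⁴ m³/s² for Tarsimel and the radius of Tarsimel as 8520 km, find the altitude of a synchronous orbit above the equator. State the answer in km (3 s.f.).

A synchronous orbit has period T, so by Kepler's third law a = (μT²/4π²)^(1/3).
μT²/4π² = 6.816×10¹⁴ × (1.463×10⁵)² / 39.48 = 3.695×10²³ m³.
a = 7.176×10⁷ m = 71761 km.
Altitude h = a − R = 71761 − 8520 = 63241 km.

h_sync ≈ 63200 km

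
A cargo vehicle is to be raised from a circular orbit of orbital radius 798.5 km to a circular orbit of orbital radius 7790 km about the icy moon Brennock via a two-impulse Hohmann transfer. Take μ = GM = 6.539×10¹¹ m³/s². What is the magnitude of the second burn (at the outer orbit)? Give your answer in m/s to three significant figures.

r₁ = 798.5 km = 7.985×10⁵ m.
r₂ = 7790 km = 7.790×10⁶ m.
Transfer ellipse a_t = (r₁ + r₂)/2 = 4.294×10⁶ m.
At r₁: circular v_c1 = √(μ/r₁) = 904.9 m/s; transfer-periapsis v_p = √[μ(2/r₁ − 1/a_t)] = 1219 m/s.
At r₂: circular v_c2 = √(μ/r₂) = 289.7 m/s; transfer-apoapsis v_a = √[μ(2/r₂ − 1/a_t)] = 124.9 m/s.
Δv₂ = v_c2 − v_a = 164.8 m/s.

Δv ≈ 165 m/s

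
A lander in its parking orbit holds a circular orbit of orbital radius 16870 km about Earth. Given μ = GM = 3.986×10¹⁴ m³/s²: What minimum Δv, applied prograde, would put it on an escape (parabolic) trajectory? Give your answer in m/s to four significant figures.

r = 16870 km = 1.687×10⁷ m.
Circular speed v_c = √(μ/r) = 4861 m/s.
Escape speed v_esc = √(2μ/r) = √2 × v_c = 6874 m/s.
Δv = v_esc − v_c = 2013 m/s.

Δv ≈ 2013 m/s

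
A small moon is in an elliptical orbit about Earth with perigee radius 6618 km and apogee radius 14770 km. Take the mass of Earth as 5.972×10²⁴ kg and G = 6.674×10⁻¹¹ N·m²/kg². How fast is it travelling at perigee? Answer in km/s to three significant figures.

μ = GM = 6.674×10⁻¹¹ × 5.972×10²⁴ = 3.986×10¹⁴ m³/s².
Semi-major axis a = (r_p + r_a)/2 = 10694 km = 1.069×10⁷ m.
Vis-viva: v² = μ(2/r − 1/a) = 3.986×10¹⁴ × (3.022×10⁻⁷ − 9.351×10⁻⁸) = 8.318×10⁷ m²/s².
v = 9120 m/s = 9.120 km/s.

v ≈ 9.12 km/s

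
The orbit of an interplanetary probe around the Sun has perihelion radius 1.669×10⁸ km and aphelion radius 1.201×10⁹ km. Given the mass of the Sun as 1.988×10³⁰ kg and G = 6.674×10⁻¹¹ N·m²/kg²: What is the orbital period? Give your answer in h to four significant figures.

μ = GM = 6.674×10⁻¹¹ × 1.988×10³⁰ = 1.327×10²⁰ m³/s².
Semi-major axis a = (r_p + r_a)/2 = (1.6690×10⁸ + 1.2010×10⁹)/2 = 6.8395×10⁸ km = 6.840×10¹¹ m.
By Kepler's third law T = 2π√(a³/μ) = 2π × 4.911×10⁷ = 3.085×10⁸ s.
= 85710 h.

T ≈ 85710 h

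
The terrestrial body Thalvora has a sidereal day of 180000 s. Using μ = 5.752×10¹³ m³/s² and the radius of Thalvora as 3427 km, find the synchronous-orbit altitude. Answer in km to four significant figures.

A synchronous orbit has period T, so by Kepler's third law a = (μT²/4π²)^(1/3).
μT²/4π² = 5.752×10¹³ × (1.800×10⁵)² / 39.48 = 4.721×10²² m³.
a = 3.614×10⁷ m = 36141 km.
Altitude h = a − R = 36141 − 3427 = 32714 km.

h_sync ≈ 32710 km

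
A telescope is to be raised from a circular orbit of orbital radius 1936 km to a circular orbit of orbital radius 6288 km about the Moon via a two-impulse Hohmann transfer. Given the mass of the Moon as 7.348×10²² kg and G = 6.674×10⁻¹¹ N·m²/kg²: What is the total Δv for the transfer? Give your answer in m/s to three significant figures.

Δv_total ≈ 654 m/s

μ = GM = 6.674×10⁻¹¹ × 7.348×10²² = 4.904×10¹² m³/s².
r₁ = 1936 km = 1.936×10⁶ m.
r₂ = 6288 km = 6.288×10⁶ m.
Transfer ellipse a_t = (r₁ + r₂)/2 = 4.112×10⁶ m.
At r₁: circular v_c1 = √(μ/r₁) = 1592 m/s; transfer-perilune v_p = √[μ(2/r₁ − 1/a_t)] = 1968 m/s.
Δv₁ = v_p − v_c1 = 376.6 m/s.
At r₂: circular v_c2 = √(μ/r₂) = 883.1 m/s; transfer-apolune v_a = √[μ(2/r₂ − 1/a_t)] = 606.0 m/s.
Δv₂ = v_c2 − v_a = 277.2 m/s.
Total Δv = Δv₁ + Δv₂ = 653.7 m/s.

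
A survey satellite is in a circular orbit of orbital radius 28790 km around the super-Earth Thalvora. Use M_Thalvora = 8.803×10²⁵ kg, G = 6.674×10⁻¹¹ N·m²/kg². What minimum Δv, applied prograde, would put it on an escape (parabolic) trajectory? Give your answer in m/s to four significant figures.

μ = GM = 6.674×10⁻¹¹ × 8.803×10²⁵ = 5.875×10¹⁵ m³/s².
r = 28790 km = 2.879×10⁷ m.
Circular speed v_c = √(μ/r) = 14290 m/s.
Escape speed v_esc = √(2μ/r) = √2 × v_c = 20200 m/s.
Δv = v_esc − v_c = 5917 m/s.

Δv ≈ 5917 m/s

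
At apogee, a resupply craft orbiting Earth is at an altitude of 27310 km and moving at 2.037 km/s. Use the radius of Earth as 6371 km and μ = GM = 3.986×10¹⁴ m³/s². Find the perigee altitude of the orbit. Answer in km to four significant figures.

perigee altitude ≈ 788.7 km

r_a = 6371 + 27310 = 33681 km = 3.368×10⁷ m.
Specific energy ε = v²/2 − μ/r = -9.760×10⁶ J/kg, so a = −μ/(2ε) = 2.042×10⁷ m.
The apsides satisfy r_p + r_a = 2a, so the perigee radius is 2a − r_a = 7.160×10⁶ m = 7159.7 km.
Perigee altitude = 7159.7 − 6371 = 788.66 km.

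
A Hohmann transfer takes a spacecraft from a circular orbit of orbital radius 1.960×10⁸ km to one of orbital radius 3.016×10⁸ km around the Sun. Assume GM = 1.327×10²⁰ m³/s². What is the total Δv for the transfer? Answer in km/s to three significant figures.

Δv_total ≈ 4.99 km/s

r₁ = 1.960×10⁸ km = 1.960×10¹¹ m.
r₂ = 3.016×10⁸ km = 3.016×10¹¹ m.
Transfer ellipse a_t = (r₁ + r₂)/2 = 2.488×10¹¹ m.
At r₁: circular v_c1 = √(μ/r₁) = 26020 m/s; transfer-perihelion v_p = √[μ(2/r₁ − 1/a_t)] = 28650 m/s.
Δv₁ = v_p − v_c1 = 2628 m/s.
At r₂: circular v_c2 = √(μ/r₂) = 20980 m/s; transfer-aphelion v_a = √[μ(2/r₂ − 1/a_t)] = 18620 m/s.
Δv₂ = v_c2 − v_a = 2358 m/s.
Total Δv = Δv₁ + Δv₂ = 4987 m/s = 4.987 km/s.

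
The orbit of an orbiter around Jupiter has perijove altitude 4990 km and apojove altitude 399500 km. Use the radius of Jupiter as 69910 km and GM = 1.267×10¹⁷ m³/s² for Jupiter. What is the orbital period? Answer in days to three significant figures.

T ≈ 0.917 days

r_p = 69910 + 4990 = 74900 km = 7.4900×10⁷ m.
r_a = 69910 + 399500 = 469410 km = 4.6941×10⁸ m.
Semi-major axis a = (r_p + r_a)/2 = (74900 + 4.6941×10⁵)/2 = 2.7216×10⁵ km = 2.722×10⁸ m.
By Kepler's third law T = 2π√(a³/μ) = 2π × 1.261×10⁴ = 7.925×10⁴ s.
= 0.9173 days.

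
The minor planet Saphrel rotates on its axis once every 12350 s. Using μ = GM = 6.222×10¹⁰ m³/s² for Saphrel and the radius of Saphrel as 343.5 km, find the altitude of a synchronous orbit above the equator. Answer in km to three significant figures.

A synchronous orbit has period T, so by Kepler's third law a = (μT²/4π²)^(1/3).
μT²/4π² = 6.222×10¹⁰ × (1.235×10⁴)² / 39.48 = 2.404×10¹⁷ m³.
a = 6.218×10⁵ m = 621.78 km.
Altitude h = a − R = 621.78 − 343.5 = 278.28 km.

h_sync ≈ 278 km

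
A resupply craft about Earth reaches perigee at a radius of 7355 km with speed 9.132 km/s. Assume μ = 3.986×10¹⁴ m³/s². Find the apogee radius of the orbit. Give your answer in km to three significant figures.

r_p = 7.355×10⁶ m.
Specific energy ε = v²/2 − μ/r = -1.250×10⁷ J/kg, so a = −μ/(2ε) = 1.595×10⁷ m.
The apsides satisfy r_p + r_a = 2a, so the apogee radius is 2a − r_p = 2.454×10⁷ m = 24539 km.

apogee radius ≈ 24500 km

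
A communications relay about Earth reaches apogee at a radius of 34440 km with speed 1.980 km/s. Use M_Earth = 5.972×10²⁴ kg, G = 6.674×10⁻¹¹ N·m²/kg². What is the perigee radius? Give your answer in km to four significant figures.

μ = GM = 6.674×10⁻¹¹ × 5.972×10²⁴ = 3.986×10¹⁴ m³/s².
r_a = 3.444×10⁷ m.
Specific energy ε = v²/2 − μ/r = -9.613×10⁶ J/kg, so a = −μ/(2ε) = 2.073×10⁷ m.
The apsides satisfy r_p + r_a = 2a, so the perigee radius is 2a − r_a = 7.023×10⁶ m = 7022.9 km.

perigee radius ≈ 7023 km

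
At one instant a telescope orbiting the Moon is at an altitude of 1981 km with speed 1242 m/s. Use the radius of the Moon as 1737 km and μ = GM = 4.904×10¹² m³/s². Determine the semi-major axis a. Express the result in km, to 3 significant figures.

r = 1737 + 1981 = 3718.0 km = 3.718×10⁶ m.
Specific orbital energy ε = v²/2 − μ/r = (1242)²/2 − 4.904×10¹²/3.718×10⁶ = -5.477×10⁵ J/kg.
Since ε = −μ/(2a), a = −μ/(2ε) = 4.477×10⁶ m = 4476.8 km.

a ≈ 4480 km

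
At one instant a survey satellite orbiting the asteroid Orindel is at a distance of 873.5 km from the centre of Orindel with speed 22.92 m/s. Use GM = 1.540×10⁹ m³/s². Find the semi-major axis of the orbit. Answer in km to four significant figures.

a ≈ 513.2 km

r = 8.735×10⁵ m.
Vis-viva rearranged: 1/a = 2/r − v²/μ = 2.290×10⁻⁶ − 3.411×10⁻⁷ = 1.949×10⁻⁶ m⁻¹.
a = 5.132×10⁵ m = 513.21 km.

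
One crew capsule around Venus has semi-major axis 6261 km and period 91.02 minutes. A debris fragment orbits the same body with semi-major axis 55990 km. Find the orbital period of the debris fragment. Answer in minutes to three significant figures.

Kepler's third law: T² ∝ a³, so T₂ = T₁ (a₂/a₁)^(3/2).
a₂/a₁ = 8.943, (a₂/a₁)^(3/2) = 26.74.
T₂ = 91.02 × 26.74 = 2434 minutes.

T₂ ≈ 2430 minutes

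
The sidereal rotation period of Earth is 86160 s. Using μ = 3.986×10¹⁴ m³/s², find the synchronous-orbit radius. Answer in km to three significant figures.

r_sync ≈ 42200 km

A synchronous orbit has period T, so by Kepler's third law a = (μT²/4π²)^(1/3).
μT²/4π² = 3.986×10¹⁴ × (8.616×10⁴)² / 39.48 = 7.495×10²² m³.
a = 4.216×10⁷ m = 42163 km.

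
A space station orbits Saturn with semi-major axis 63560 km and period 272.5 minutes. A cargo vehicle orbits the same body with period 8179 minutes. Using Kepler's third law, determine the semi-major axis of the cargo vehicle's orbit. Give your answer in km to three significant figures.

a₂ ≈ 6.14×10⁵ km

Kepler's third law: a³ ∝ T², so a₂ = a₁ (T₂/T₁)^(2/3).
T₂/T₁ = 30.01, (T₂/T₁)^(2/3) = 9.658.
a₂ = 63560 × 9.658 = 6.139×10⁵ km.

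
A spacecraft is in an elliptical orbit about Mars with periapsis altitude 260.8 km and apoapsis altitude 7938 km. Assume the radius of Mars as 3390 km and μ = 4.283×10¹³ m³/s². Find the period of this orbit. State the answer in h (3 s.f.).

r_p = 3390 + 260.8 = 3650.8 km = 3.6508×10⁶ m.
r_a = 3390 + 7938 = 11328 km = 1.1328×10⁷ m.
Semi-major axis a = (r_p + r_a)/2 = (3650.8 + 11328)/2 = 7489.4 km = 7.489×10⁶ m.
By Kepler's third law T = 2π√(a³/μ) = 2π × 3.132×10³ = 1.968×10⁴ s.
= 5.466 h.

T ≈ 5.47 h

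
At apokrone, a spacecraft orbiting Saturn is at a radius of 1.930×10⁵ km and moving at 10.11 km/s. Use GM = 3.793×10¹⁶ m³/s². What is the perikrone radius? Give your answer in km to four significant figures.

perikrone radius ≈ 67830 km

r_a = 1.930×10⁸ m.
Specific energy ε = v²/2 − μ/r = -1.454×10⁸ J/kg, so a = −μ/(2ε) = 1.304×10⁸ m.
The apsides satisfy r_p + r_a = 2a, so the perikrone radius is 2a − r_a = 6.783×10⁷ m = 67826 km.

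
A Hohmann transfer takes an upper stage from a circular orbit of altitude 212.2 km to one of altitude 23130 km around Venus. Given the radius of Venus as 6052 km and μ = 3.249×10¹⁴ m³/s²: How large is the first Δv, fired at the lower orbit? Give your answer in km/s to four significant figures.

r₁ = 6052 + 212.2 = 6264.2 km = 6.2642×10⁶ m.
r₂ = 6052 + 23130 = 29182 km = 2.9182×10⁷ m.
Transfer ellipse a_t = (r₁ + r₂)/2 = 1.772×10⁷ m.
At r₁: circular v_c1 = √(μ/r₁) = 7202 m/s; transfer-periapsis v_p = √[μ(2/r₁ − 1/a_t)] = 9241 m/s.
Δv₁ = v_p − v_c1 = 2039 m/s.
= 2.039 km/s.

Δv ≈ 2.039 km/s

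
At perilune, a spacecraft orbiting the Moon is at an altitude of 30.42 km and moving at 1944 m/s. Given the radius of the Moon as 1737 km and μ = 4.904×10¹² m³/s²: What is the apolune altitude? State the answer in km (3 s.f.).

r_p = 1737 + 30.42 = 1767.4 km = 1.767×10⁶ m.
Specific energy ε = v²/2 − μ/r = -8.851×10⁵ J/kg, so a = −μ/(2ε) = 2.770×10⁶ m.
The apsides satisfy r_p + r_a = 2a, so the apolune radius is 2a − r_p = 3.773×10⁶ m = 3773.2 km.
Apolune altitude = 3773.2 − 1737 = 2036.2 km.

apolune altitude ≈ 2040 km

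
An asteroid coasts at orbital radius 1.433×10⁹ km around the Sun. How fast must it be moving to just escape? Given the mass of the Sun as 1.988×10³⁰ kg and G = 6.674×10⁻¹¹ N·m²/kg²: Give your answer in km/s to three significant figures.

v_esc ≈ 13.6 km/s

μ = GM = 6.674×10⁻¹¹ × 1.988×10³⁰ = 1.327×10²⁰ m³/s².
r = 1.433×10⁹ km = 1.433×10¹² m.
Escape speed v_esc = √(2μ/r) = √(2 × 1.327×10²⁰ / 1.433×10¹²) = √(1.852×10⁸) = 13610 m/s.
= 13.61 km/s.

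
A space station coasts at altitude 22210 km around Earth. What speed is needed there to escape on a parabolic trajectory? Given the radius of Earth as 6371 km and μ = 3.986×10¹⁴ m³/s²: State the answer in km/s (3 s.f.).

v_esc ≈ 5.28 km/s

r = 6371 + 22210 = 28581 km = 2.8581×10⁷ m.
Escape speed v_esc = √(2μ/r) = √(2 × 3.986×10¹⁴ / 2.858×10⁷) = √(2.789×10⁷) = 5281 m/s.
= 5.281 km/s.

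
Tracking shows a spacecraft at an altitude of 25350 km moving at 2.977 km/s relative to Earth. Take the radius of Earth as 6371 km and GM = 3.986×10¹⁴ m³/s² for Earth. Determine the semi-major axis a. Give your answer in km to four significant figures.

r = 6371 + 25350 = 31721 km = 3.172×10⁷ m.
Vis-viva rearranged: 1/a = 2/r − v²/μ = 6.305×10⁻⁸ − 2.223×10⁻⁸ = 4.082×10⁻⁸ m⁻¹.
a = 2.450×10⁷ m = 24500 km.

a ≈ 24500 km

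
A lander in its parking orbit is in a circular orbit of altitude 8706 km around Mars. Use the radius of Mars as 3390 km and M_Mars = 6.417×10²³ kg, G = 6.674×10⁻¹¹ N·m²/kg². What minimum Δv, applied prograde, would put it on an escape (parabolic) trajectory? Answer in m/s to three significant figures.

Δv ≈ 779 m/s

μ = GM = 6.674×10⁻¹¹ × 6.417×10²³ = 4.283×10¹³ m³/s².
r = 3390 + 8706 = 12096 km = 1.2096×10⁷ m.
Circular speed v_c = √(μ/r) = 1882 m/s.
Escape speed v_esc = √(2μ/r) = √2 × v_c = 2661 m/s.
Δv = v_esc − v_c = 779.4 m/s.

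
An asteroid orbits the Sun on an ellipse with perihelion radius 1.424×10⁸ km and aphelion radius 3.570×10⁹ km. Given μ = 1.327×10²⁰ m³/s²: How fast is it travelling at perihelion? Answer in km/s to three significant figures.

v ≈ 42.3 km/s

Semi-major axis a = (r_p + r_a)/2 = 1.8562×10⁹ km = 1.856×10¹² m.
Vis-viva: v² = μ(2/r − 1/a) = 1.327×10²⁰ × (1.404×10⁻¹¹ − 5.387×10⁻¹³) = 1.792×10⁹ m²/s².
v = 42340 m/s = 42.34 km/s.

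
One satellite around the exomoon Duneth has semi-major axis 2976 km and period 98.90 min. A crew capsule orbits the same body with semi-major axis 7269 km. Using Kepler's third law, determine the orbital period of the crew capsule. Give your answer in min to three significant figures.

T₂ ≈ 378 min

Kepler's third law: T² ∝ a³, so T₂ = T₁ (a₂/a₁)^(3/2).
a₂/a₁ = 2.443, (a₂/a₁)^(3/2) = 3.817.
T₂ = 98.90 × 3.817 = 377.5 min.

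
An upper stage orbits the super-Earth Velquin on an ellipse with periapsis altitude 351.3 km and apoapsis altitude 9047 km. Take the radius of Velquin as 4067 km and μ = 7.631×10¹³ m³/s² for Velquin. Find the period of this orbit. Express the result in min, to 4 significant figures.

r_p = 4067 + 351.3 = 4418.3 km = 4.4183×10⁶ m.
r_a = 4067 + 9047 = 13114 km = 1.3114×10⁷ m.
Semi-major axis a = (r_p + r_a)/2 = (4418.3 + 13114)/2 = 8766.1 km = 8.766×10⁶ m.
By Kepler's third law T = 2π√(a³/μ) = 2π × 2.971×10³ = 1.867×10⁴ s.
= 311.1 min.

T ≈ 311.1 min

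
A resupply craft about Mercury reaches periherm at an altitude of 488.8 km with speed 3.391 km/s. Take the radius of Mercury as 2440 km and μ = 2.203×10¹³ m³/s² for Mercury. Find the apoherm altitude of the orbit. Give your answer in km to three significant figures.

apoherm altitude ≈ 7060 km

r_p = 2440 + 488.8 = 2928.8 km = 2.929×10⁶ m.
Specific energy ε = v²/2 − μ/r = -1.772×10⁶ J/kg, so a = −μ/(2ε) = 6.215×10⁶ m.
The apsides satisfy r_p + r_a = 2a, so the apoherm radius is 2a − r_p = 9.501×10⁶ m = 9500.6 km.
Apoherm altitude = 9500.6 − 2440 = 7060.6 km.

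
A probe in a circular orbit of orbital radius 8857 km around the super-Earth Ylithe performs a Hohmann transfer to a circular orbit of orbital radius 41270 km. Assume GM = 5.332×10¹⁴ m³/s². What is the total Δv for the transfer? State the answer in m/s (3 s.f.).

r₁ = 8857 km = 8.857×10⁶ m.
r₂ = 41270 km = 4.127×10⁷ m.
Transfer ellipse a_t = (r₁ + r₂)/2 = 2.506×10⁷ m.
At r₁: circular v_c1 = √(μ/r₁) = 7759 m/s; transfer-periapsis v_p = √[μ(2/r₁ − 1/a_t)] = 9956 m/s.
Δv₁ = v_p − v_c1 = 2197 m/s.
At r₂: circular v_c2 = √(μ/r₂) = 3594 m/s; transfer-apoapsis v_a = √[μ(2/r₂ − 1/a_t)] = 2137 m/s.
Δv₂ = v_c2 − v_a = 1458 m/s.
Total Δv = Δv₁ + Δv₂ = 3655 m/s.

Δv_total ≈ 3660 m/s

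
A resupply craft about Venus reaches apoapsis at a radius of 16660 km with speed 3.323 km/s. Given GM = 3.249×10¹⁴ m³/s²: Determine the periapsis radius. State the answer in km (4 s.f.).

periapsis radius ≈ 6579 km

r_a = 1.666×10⁷ m.
Specific energy ε = v²/2 − μ/r = -1.398×10⁷ J/kg, so a = −μ/(2ε) = 1.162×10⁷ m.
The apsides satisfy r_p + r_a = 2a, so the periapsis radius is 2a − r_a = 6.579×10⁶ m = 6579.3 km.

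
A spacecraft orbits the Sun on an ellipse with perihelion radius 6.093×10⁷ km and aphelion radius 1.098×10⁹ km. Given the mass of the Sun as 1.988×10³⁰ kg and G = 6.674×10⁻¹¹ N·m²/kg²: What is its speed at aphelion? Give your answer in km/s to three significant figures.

μ = GM = 6.674×10⁻¹¹ × 1.988×10³⁰ = 1.327×10²⁰ m³/s².
Semi-major axis a = (r_p + r_a)/2 = 5.7946×10⁸ km = 5.795×10¹¹ m.
Vis-viva: v² = μ(2/r − 1/a) = 1.327×10²⁰ × (1.821×10⁻¹² − 1.726×10⁻¹²) = 1.271×10⁷ m²/s².
v = 3565 m/s = 3.565 km/s.

v ≈ 3.56 km/s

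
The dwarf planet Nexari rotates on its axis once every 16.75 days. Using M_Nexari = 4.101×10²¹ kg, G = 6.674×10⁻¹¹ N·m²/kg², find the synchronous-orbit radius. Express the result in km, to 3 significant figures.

r_sync ≈ 24400 km

μ = GM = 6.674×10⁻¹¹ × 4.101×10²¹ = 2.737×10¹¹ m³/s².
T = 16.75 days = 1.447×10⁶ s.
A synchronous orbit has period T, so by Kepler's third law a = (μT²/4π²)^(1/3).
μT²/4π² = 2.737×10¹¹ × (1.447×10⁶)² / 39.48 = 1.452×10²² m³.
a = 2.440×10⁷ m = 24396 km.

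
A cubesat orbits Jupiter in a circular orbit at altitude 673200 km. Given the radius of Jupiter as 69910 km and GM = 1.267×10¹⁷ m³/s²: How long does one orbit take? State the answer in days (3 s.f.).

r = 69910 + 673200 = 743110 km = 7.4311×10⁸ m.
Kepler's third law: T = 2π√(r³/μ) = 2π√((7.431×10⁸)³ / 1.267×10¹⁷).
r³/μ = 3.239×10⁹ s², so T = 2π × 5.691×10⁴ = 3.576×10⁵ s.
Converting: 3.576×10⁵ s ÷ 86400 = 4.139 days.

T ≈ 4.14 days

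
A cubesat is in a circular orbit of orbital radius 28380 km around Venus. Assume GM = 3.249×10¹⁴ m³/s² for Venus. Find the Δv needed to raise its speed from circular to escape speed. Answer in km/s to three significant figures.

Δv ≈ 1.40 km/s

r = 28380 km = 2.838×10⁷ m.
Circular speed v_c = √(μ/r) = 3384 m/s.
Escape speed v_esc = √(2μ/r) = √2 × v_c = 4785 m/s.
Δv = v_esc − v_c = 1401 m/s = 1.401 km/s.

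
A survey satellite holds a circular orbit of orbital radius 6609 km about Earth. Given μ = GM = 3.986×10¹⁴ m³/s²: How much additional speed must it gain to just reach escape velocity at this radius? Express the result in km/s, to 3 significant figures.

r = 6609 km = 6.609×10⁶ m.
Circular speed v_c = √(μ/r) = 7766 m/s.
Escape speed v_esc = √(2μ/r) = √2 × v_c = 10980 m/s.
Δv = v_esc − v_c = 3217 m/s = 3.217 km/s.

Δv ≈ 3.22 km/s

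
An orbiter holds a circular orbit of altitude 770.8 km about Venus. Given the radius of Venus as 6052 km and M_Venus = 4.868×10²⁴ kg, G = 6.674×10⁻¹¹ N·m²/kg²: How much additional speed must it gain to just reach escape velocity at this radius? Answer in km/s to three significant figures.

Δv ≈ 2.86 km/s

μ = GM = 6.674×10⁻¹¹ × 4.868×10²⁴ = 3.249×10¹⁴ m³/s².
r = 6052 + 770.8 = 6822.8 km = 6.8228×10⁶ m.
Circular speed v_c = √(μ/r) = 6901 m/s.
Escape speed v_esc = √(2μ/r) = √2 × v_c = 9759 m/s.
Δv = v_esc − v_c = 2858 m/s = 2.858 km/s.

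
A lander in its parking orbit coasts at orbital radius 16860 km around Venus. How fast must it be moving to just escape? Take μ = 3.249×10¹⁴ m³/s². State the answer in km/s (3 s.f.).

v_esc ≈ 6.21 km/s

r = 16860 km = 1.686×10⁷ m.
Escape speed v_esc = √(2μ/r) = √(2 × 3.249×10¹⁴ / 1.686×10⁷) = √(3.854×10⁷) = 6208 m/s.
= 6.208 km/s.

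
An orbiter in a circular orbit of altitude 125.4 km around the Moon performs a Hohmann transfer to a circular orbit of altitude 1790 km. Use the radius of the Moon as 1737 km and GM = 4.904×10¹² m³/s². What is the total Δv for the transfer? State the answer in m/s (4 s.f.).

Δv_total ≈ 432.6 m/s

r₁ = 1737 + 125.4 = 1862.4 km = 1.8624×10⁶ m.
r₂ = 1737 + 1790 = 3527.0 km = 3.5270×10⁶ m.
Transfer ellipse a_t = (r₁ + r₂)/2 = 2.695×10⁶ m.
At r₁: circular v_c1 = √(μ/r₁) = 1623 m/s; transfer-perilune v_p = √[μ(2/r₁ − 1/a_t)] = 1856 m/s.
Δv₁ = v_p − v_c1 = 233.8 m/s.
At r₂: circular v_c2 = √(μ/r₂) = 1179 m/s; transfer-apolune v_a = √[μ(2/r₂ − 1/a_t)] = 980.3 m/s.
Δv₂ = v_c2 − v_a = 198.9 m/s.
Total Δv = Δv₁ + Δv₂ = 432.6 m/s.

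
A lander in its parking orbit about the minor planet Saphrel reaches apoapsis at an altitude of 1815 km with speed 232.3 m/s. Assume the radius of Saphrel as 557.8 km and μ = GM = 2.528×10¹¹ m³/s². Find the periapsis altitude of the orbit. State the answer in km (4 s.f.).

periapsis altitude ≈ 246.9 km

r_a = 557.8 + 1815 = 2372.8 km = 2.373×10⁶ m.
Specific energy ε = v²/2 − μ/r = -7.956×10⁴ J/kg, so a = −μ/(2ε) = 1.589×10⁶ m.
The apsides satisfy r_p + r_a = 2a, so the periapsis radius is 2a − r_a = 8.047×10⁵ m = 804.71 km.
Periapsis altitude = 804.71 − 557.8 = 246.91 km.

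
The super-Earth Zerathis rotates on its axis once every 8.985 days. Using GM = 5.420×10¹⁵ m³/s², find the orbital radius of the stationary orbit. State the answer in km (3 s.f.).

T = 8.985 days = 7.763×10⁵ s.
A synchronous orbit has period T, so by Kepler's third law a = (μT²/4π²)^(1/3).
μT²/4π² = 5.420×10¹⁵ × (7.763×10⁵)² / 39.48 = 8.274×10²⁵ m³.
a = 4.357×10⁸ m = 4.3575×10⁵ km.

r_sync ≈ 4.36×10⁵ km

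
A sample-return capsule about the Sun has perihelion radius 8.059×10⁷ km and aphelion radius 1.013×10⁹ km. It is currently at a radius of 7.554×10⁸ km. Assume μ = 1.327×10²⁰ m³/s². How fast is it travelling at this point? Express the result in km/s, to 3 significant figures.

v ≈ 10.4 km/s

Semi-major axis a = (r_p + r_a)/2 = 5.4680×10⁸ km = 5.468×10¹¹ m.
Vis-viva: v² = μ(2/r − 1/a) = 1.327×10²⁰ × (2.648×10⁻¹² − 1.829×10⁻¹²) = 1.087×10⁸ m²/s².
v = 10420 m/s = 10.42 km/s.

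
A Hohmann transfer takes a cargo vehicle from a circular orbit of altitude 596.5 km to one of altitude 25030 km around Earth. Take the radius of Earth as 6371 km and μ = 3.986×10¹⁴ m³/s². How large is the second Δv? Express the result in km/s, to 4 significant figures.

Δv ≈ 1.416 km/s

r₁ = 6371 + 596.5 = 6967.5 km = 6.9675×10⁶ m.
r₂ = 6371 + 25030 = 31401 km = 3.1401×10⁷ m.
Transfer ellipse a_t = (r₁ + r₂)/2 = 1.918×10⁷ m.
At r₁: circular v_c1 = √(μ/r₁) = 7564 m/s; transfer-perigee v_p = √[μ(2/r₁ − 1/a_t)] = 9677 m/s.
At r₂: circular v_c2 = √(μ/r₂) = 3563 m/s; transfer-apogee v_a = √[μ(2/r₂ − 1/a_t)] = 2147 m/s.
Δv₂ = v_c2 − v_a = 1416 m/s.
= 1.416 km/s.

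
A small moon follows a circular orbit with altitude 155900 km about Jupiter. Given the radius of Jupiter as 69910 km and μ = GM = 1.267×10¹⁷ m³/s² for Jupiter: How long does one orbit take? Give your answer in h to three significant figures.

T ≈ 16.6 h

r = 69910 + 155900 = 225810 km = 2.2581×10⁸ m.
Kepler's third law: T = 2π√(r³/μ) = 2π√((2.258×10⁸)³ / 1.267×10¹⁷).
r³/μ = 9.088×10⁷ s², so T = 2π × 9.533×10³ = 5.990×10⁴ s.
Converting: 5.990×10⁴ s ÷ 3600 = 16.64 h.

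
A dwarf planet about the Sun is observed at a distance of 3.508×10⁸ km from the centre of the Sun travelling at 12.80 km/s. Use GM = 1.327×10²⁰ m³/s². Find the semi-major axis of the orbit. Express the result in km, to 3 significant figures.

a ≈ 2.24×10⁸ km

r = 3.508×10¹¹ m.
Vis-viva rearranged: 1/a = 2/r − v²/μ = 5.701×10⁻¹² − 1.235×10⁻¹² = 4.467×10⁻¹² m⁻¹.
a = 2.239×10¹¹ m = 2.2388×10⁸ km.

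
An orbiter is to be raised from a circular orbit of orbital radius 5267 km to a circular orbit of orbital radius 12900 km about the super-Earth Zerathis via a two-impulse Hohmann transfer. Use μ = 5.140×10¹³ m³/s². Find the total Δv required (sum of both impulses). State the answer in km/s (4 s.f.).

Δv_total ≈ 1.075 km/s

r₁ = 5267 km = 5.267×10⁶ m.
r₂ = 12900 km = 1.290×10⁷ m.
Transfer ellipse a_t = (r₁ + r₂)/2 = 9.084×10⁶ m.
At r₁: circular v_c1 = √(μ/r₁) = 3124 m/s; transfer-periapsis v_p = √[μ(2/r₁ − 1/a_t)] = 3723 m/s.
Δv₁ = v_p − v_c1 = 598.9 m/s.
At r₂: circular v_c2 = √(μ/r₂) = 1996 m/s; transfer-apoapsis v_a = √[μ(2/r₂ − 1/a_t)] = 1520 m/s.
Δv₂ = v_c2 − v_a = 476.1 m/s.
Total Δv = Δv₁ + Δv₂ = 1075 m/s = 1.075 km/s.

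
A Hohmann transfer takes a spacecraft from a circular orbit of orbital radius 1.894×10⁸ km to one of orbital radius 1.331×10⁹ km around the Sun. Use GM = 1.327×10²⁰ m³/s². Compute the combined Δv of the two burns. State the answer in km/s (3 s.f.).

Δv_total ≈ 13.6 km/s

r₁ = 1.894×10⁸ km = 1.894×10¹¹ m.
r₂ = 1.331×10⁹ km = 1.331×10¹² m.
Transfer ellipse a_t = (r₁ + r₂)/2 = 7.602×10¹¹ m.
At r₁: circular v_c1 = √(μ/r₁) = 26470 m/s; transfer-perihelion v_p = √[μ(2/r₁ − 1/a_t)] = 35020 m/s.
Δv₁ = v_p − v_c1 = 8555 m/s.
At r₂: circular v_c2 = √(μ/r₂) = 9985 m/s; transfer-aphelion v_a = √[μ(2/r₂ − 1/a_t)] = 4984 m/s.
Δv₂ = v_c2 − v_a = 5001 m/s.
Total Δv = Δv₁ + Δv₂ = 13560 m/s = 13.56 km/s.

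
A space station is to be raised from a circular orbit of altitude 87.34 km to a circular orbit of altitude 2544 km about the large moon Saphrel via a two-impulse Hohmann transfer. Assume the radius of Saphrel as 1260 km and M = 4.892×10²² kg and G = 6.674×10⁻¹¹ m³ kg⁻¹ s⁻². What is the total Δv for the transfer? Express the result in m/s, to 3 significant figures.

Δv_total ≈ 591 m/s

μ = GM = 6.674×10⁻¹¹ × 4.892×10²² = 3.265×10¹² m³/s².
r₁ = 1260 + 87.34 = 1347.3 km = 1.3473×10⁶ m.
r₂ = 1260 + 2544 = 3804.0 km = 3.8040×10⁶ m.
Transfer ellipse a_t = (r₁ + r₂)/2 = 2.576×10⁶ m.
At r₁: circular v_c1 = √(μ/r₁) = 1557 m/s; transfer-periapsis v_p = √[μ(2/r₁ − 1/a_t)] = 1892 m/s.
Δv₁ = v_p − v_c1 = 335.1 m/s.
At r₂: circular v_c2 = √(μ/r₂) = 926.4 m/s; transfer-apoapsis v_a = √[μ(2/r₂ − 1/a_t)] = 670.1 m/s.
Δv₂ = v_c2 − v_a = 256.4 m/s.
Total Δv = Δv₁ + Δv₂ = 591.5 m/s.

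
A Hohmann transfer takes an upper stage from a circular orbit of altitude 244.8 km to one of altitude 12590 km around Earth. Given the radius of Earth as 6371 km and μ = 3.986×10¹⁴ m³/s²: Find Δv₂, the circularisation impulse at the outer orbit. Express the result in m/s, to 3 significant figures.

Δv ≈ 1290 m/s

r₁ = 6371 + 244.8 = 6615.8 km = 6.6158×10⁶ m.
r₂ = 6371 + 12590 = 18961 km = 1.8961×10⁷ m.
Transfer ellipse a_t = (r₁ + r₂)/2 = 1.279×10⁷ m.
At r₁: circular v_c1 = √(μ/r₁) = 7762 m/s; transfer-perigee v_p = √[μ(2/r₁ − 1/a_t)] = 9451 m/s.
At r₂: circular v_c2 = √(μ/r₂) = 4585 m/s; transfer-apogee v_a = √[μ(2/r₂ − 1/a_t)] = 3298 m/s.
Δv₂ = v_c2 − v_a = 1287 m/s.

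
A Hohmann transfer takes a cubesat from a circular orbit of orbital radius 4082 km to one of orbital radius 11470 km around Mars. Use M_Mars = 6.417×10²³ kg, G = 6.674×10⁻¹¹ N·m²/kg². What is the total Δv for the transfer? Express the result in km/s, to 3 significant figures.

μ = GM = 6.674×10⁻¹¹ × 6.417×10²³ = 4.283×10¹³ m³/s².
r₁ = 4082 km = 4.082×10⁶ m.
r₂ = 11470 km = 1.147×10⁷ m.
Transfer ellipse a_t = (r₁ + r₂)/2 = 7.776×10⁶ m.
At r₁: circular v_c1 = √(μ/r₁) = 3239 m/s; transfer-periapsis v_p = √[μ(2/r₁ − 1/a_t)] = 3934 m/s.
Δv₁ = v_p − v_c1 = 694.8 m/s.
At r₂: circular v_c2 = √(μ/r₂) = 1932 m/s; transfer-apoapsis v_a = √[μ(2/r₂ − 1/a_t)] = 1400 m/s.
Δv₂ = v_c2 − v_a = 532.3 m/s.
Total Δv = Δv₁ + Δv₂ = 1227 m/s = 1.227 km/s.

Δv_total ≈ 1.23 km/s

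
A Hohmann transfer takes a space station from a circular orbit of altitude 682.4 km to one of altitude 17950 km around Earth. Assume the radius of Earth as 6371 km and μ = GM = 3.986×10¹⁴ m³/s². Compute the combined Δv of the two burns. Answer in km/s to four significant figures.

Δv_total ≈ 3.177 km/s

r₁ = 6371 + 682.4 = 7053.4 km = 7.0534×10⁶ m.
r₂ = 6371 + 17950 = 24321 km = 2.4321×10⁷ m.
Transfer ellipse a_t = (r₁ + r₂)/2 = 1.569×10⁷ m.
At r₁: circular v_c1 = √(μ/r₁) = 7517 m/s; transfer-perigee v_p = √[μ(2/r₁ − 1/a_t)] = 9360 m/s.
Δv₁ = v_p − v_c1 = 1843 m/s.
At r₂: circular v_c2 = √(μ/r₂) = 4048 m/s; transfer-apogee v_a = √[μ(2/r₂ − 1/a_t)] = 2715 m/s.
Δv₂ = v_c2 − v_a = 1334 m/s.
Total Δv = Δv₁ + Δv₂ = 3177 m/s = 3.177 km/s.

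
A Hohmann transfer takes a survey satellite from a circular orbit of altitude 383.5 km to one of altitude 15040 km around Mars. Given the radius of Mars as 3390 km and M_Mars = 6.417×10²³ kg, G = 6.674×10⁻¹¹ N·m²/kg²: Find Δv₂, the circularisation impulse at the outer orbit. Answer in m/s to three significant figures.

Δv ≈ 636 m/s

μ = GM = 6.674×10⁻¹¹ × 6.417×10²³ = 4.283×10¹³ m³/s².
r₁ = 3390 + 383.5 = 3773.5 km = 3.7735×10⁶ m.
r₂ = 3390 + 15040 = 18430 km = 1.8430×10⁷ m.
Transfer ellipse a_t = (r₁ + r₂)/2 = 1.110×10⁷ m.
At r₁: circular v_c1 = √(μ/r₁) = 3369 m/s; transfer-periapsis v_p = √[μ(2/r₁ − 1/a_t)] = 4341 m/s.
At r₂: circular v_c2 = √(μ/r₂) = 1524 m/s; transfer-apoapsis v_a = √[μ(2/r₂ − 1/a_t)] = 888.7 m/s.
Δv₂ = v_c2 − v_a = 635.7 m/s.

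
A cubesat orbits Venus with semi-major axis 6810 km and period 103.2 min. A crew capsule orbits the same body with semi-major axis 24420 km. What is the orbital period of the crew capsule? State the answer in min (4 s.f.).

T₂ ≈ 700.8 min

Kepler's third law: T² ∝ a³, so T₂ = T₁ (a₂/a₁)^(3/2).
a₂/a₁ = 3.586, (a₂/a₁)^(3/2) = 6.790.
T₂ = 103.2 × 6.790 = 700.8 min.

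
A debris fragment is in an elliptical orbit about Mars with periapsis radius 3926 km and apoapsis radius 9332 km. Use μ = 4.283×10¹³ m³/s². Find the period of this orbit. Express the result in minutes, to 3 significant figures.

Semi-major axis a = (r_p + r_a)/2 = (3926.0 + 9332.0)/2 = 6629.0 km = 6.629×10⁶ m.
By Kepler's third law T = 2π√(a³/μ) = 2π × 2.608×10³ = 1.639×10⁴ s.
= 273.1 minutes.

T ≈ 273 minutes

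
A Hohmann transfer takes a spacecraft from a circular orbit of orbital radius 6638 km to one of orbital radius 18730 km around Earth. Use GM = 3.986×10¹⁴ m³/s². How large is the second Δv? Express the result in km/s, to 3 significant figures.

Δv ≈ 1.28 km/s

r₁ = 6638 km = 6.638×10⁶ m.
r₂ = 18730 km = 1.873×10⁷ m.
Transfer ellipse a_t = (r₁ + r₂)/2 = 1.268×10⁷ m.
At r₁: circular v_c1 = √(μ/r₁) = 7749 m/s; transfer-perigee v_p = √[μ(2/r₁ − 1/a_t)] = 9417 m/s.
At r₂: circular v_c2 = √(μ/r₂) = 4613 m/s; transfer-apogee v_a = √[μ(2/r₂ − 1/a_t)] = 3337 m/s.
Δv₂ = v_c2 − v_a = 1276 m/s.
= 1.276 km/s.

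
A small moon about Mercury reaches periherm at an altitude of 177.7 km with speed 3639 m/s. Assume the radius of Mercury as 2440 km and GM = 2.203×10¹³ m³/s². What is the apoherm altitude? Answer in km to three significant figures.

apoherm altitude ≈ 7220 km

r_p = 2440 + 177.7 = 2617.7 km = 2.618×10⁶ m.
Specific energy ε = v²/2 − μ/r = -1.795×10⁶ J/kg, so a = −μ/(2ε) = 6.138×10⁶ m.
The apsides satisfy r_p + r_a = 2a, so the apoherm radius is 2a − r_p = 9.658×10⁶ m = 9657.8 km.
Apoherm altitude = 9657.8 − 2440 = 7217.8 km.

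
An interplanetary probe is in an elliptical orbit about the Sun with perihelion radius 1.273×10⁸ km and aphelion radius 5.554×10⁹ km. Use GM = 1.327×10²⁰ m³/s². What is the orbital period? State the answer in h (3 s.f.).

T ≈ 725000 h

Semi-major axis a = (r_p + r_a)/2 = (1.2730×10⁸ + 5.5540×10⁹)/2 = 2.8406×10⁹ km = 2.841×10¹² m.
By Kepler's third law T = 2π√(a³/μ) = 2π × 4.156×10⁸ = 2.611×10⁹ s.
= 7.254×10⁵ h.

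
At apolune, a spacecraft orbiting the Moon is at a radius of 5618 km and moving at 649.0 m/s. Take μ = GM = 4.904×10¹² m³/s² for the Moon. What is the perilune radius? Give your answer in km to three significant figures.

perilune radius ≈ 1790 km

r_a = 5.618×10⁶ m.
Specific energy ε = v²/2 − μ/r = -6.623×10⁵ J/kg, so a = −μ/(2ε) = 3.702×10⁶ m.
The apsides satisfy r_p + r_a = 2a, so the perilune radius is 2a − r_a = 1.786×10⁶ m = 1786.4 km.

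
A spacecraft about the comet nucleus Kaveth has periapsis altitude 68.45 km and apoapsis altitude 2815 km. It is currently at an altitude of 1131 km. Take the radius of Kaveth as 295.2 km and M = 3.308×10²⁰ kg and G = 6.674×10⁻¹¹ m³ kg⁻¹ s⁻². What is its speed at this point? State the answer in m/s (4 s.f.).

v ≈ 135.1 m/s

μ = GM = 6.674×10⁻¹¹ × 3.308×10²⁰ = 2.208×10¹⁰ m³/s².
r_p = 295.2 + 68.45 = 363.65 km = 3.6365×10⁵ m.
r_a = 295.2 + 2815 = 3110.2 km = 3.1102×10⁶ m.
r = 295.2 + 1131 = 1426.2 km = 1.426×10⁶ m.
Semi-major axis a = (r_p + r_a)/2 = 1736.9 km = 1.737×10⁶ m.
Vis-viva: v² = μ(2/r − 1/a) = 2.208×10¹⁰ × (1.402×10⁻⁶ − 5.757×10⁻⁷) = 1.825×10⁴ m²/s².
v = 135.1 m/s.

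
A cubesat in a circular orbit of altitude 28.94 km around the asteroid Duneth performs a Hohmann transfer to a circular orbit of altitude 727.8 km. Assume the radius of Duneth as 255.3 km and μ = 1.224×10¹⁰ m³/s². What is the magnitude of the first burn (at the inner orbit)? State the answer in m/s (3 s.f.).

r₁ = 255.3 + 28.94 = 284.24 km = 2.8424×10⁵ m.
r₂ = 255.3 + 727.8 = 983.10 km = 9.8310×10⁵ m.
Transfer ellipse a_t = (r₁ + r₂)/2 = 6.337×10⁵ m.
At r₁: circular v_c1 = √(μ/r₁) = 207.5 m/s; transfer-periapsis v_p = √[μ(2/r₁ − 1/a_t)] = 258.5 m/s.
Δv₁ = v_p − v_c1 = 50.96 m/s.

Δv ≈ 51.0 m/s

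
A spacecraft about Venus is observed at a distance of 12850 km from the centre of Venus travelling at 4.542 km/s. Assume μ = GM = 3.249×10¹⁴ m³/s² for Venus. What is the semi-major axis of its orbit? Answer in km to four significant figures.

r = 1.285×10⁷ m.
Vis-viva rearranged: 1/a = 2/r − v²/μ = 1.556×10⁻⁷ − 6.350×10⁻⁸ = 9.215×10⁻⁸ m⁻¹.
a = 1.085×10⁷ m = 10852 km.

a ≈ 10850 km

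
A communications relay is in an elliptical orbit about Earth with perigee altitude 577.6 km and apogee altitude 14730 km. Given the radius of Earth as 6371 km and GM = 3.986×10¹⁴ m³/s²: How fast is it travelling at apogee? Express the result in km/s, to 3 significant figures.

r_p = 6371 + 577.6 = 6948.6 km = 6.9486×10⁶ m.
r_a = 6371 + 14730 = 21101 km = 2.1101×10⁷ m.
Semi-major axis a = (r_p + r_a)/2 = 14025 km = 1.402×10⁷ m.
Vis-viva: v² = μ(2/r − 1/a) = 3.986×10¹⁴ × (9.478×10⁻⁸ − 7.130×10⁻⁸) = 9.359×10⁶ m²/s².
v = 3059 m/s = 3.059 km/s.

v ≈ 3.06 km/s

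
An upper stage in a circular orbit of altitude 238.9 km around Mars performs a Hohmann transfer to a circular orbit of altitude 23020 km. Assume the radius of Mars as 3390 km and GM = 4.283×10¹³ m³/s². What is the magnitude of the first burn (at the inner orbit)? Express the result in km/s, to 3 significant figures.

Δv ≈ 1.12 km/s

r₁ = 3390 + 238.9 = 3628.9 km = 3.6289×10⁶ m.
r₂ = 3390 + 23020 = 26410 km = 2.6410×10⁷ m.
Transfer ellipse a_t = (r₁ + r₂)/2 = 1.502×10⁷ m.
At r₁: circular v_c1 = √(μ/r₁) = 3435 m/s; transfer-periapsis v_p = √[μ(2/r₁ − 1/a_t)] = 4556 m/s.
Δv₁ = v_p − v_c1 = 1120 m/s.
= 1.120 km/s.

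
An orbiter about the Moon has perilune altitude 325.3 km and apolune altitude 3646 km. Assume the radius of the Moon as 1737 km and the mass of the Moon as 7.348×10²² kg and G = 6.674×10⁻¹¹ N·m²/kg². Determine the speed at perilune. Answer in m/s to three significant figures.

v ≈ 1850 m/s

μ = GM = 6.674×10⁻¹¹ × 7.348×10²² = 4.904×10¹² m³/s².
r_p = 1737 + 325.3 = 2062.3 km = 2.0623×10⁶ m.
r_a = 1737 + 3646 = 5383.0 km = 5.3830×10⁶ m.
Semi-major axis a = (r_p + r_a)/2 = 3722.7 km = 3.723×10⁶ m.
Vis-viva: v² = μ(2/r − 1/a) = 4.904×10¹² × (9.698×10⁻⁷ − 2.686×10⁻⁷) = 3.439×10⁶ m²/s².
v = 1854 m/s.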